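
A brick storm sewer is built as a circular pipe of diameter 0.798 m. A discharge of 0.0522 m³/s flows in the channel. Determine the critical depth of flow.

At critical depth, Q² T / (g A³) = 1, i.e. A³/T = Q²/g = 0.0522²/9.81 = 0.0002778.
Trying y = 0.0991 m: A³/T = 0.00008674 — too small.
Trying y = 0.154 m: A³/T = 0.0004917 — too large.
Trying y = 0.133 m: A³/T = 0.0002765 — close enough.

y_c = 0.133 m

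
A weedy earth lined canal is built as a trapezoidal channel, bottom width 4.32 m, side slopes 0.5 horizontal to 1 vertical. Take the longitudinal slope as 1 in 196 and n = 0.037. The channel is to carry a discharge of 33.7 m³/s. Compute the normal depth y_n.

y_n = 2.5 m

Manning's equation rearranged: A R^(2/3) = nQ / (1·√S) = 0.037 × 33.7 / (√0.005102) = 17.46.
At y = 1.86 m: A R^(2/3) = 10.73 — too small.
At y = 2.5 m: A R^(2/3) = 17.47 — matches.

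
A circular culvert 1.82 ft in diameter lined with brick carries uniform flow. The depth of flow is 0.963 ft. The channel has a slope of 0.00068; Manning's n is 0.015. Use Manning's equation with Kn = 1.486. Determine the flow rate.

Q = 2.19 ft³/s

For a circular section of diameter D = 1.82 ft at depth y = 0.963 ft, the central angle is θ = 2 arccos(1 − 2y/D) = 3.258 rad. Then A = (D²/8)(θ − sin θ) = 1.397 ft² and P = Dθ/2 = 2.965 ft.
Hydraulic radius R = A/P = 1.397/2.965 = 0.4712 ft.
Manning's equation: Q = (1.486/n) A R^(2/3) S^(1/2) = (1.486/0.015) × 1.397 × 0.4712^(2/3) × 0.00068^(1/2) = 2.19 ft³/s.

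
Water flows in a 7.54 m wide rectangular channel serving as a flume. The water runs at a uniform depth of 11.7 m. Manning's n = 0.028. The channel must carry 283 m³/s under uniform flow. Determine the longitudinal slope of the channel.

Flow area A = b·y = 7.54 × 11.7 = 88.22 m². Wetted perimeter P = b + 2y = 7.54 + 2×11.7 = 30.94 m.
Hydraulic radius R = A/P = 88.22/30.94 = 2.851 m.
From Manning's equation, S = [nQ / (1 A R^(2/3))]² = [0.028 × 283 / (1 × 88.22 × 2.851^(2/3))]² = 0.002.

S = 0.002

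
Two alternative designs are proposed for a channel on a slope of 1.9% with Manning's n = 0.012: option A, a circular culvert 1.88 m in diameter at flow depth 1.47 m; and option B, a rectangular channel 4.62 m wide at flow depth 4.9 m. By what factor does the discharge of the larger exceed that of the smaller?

19.1

Channel A: For a circular section of diameter D = 1.88 m at depth y = 1.47 m, the central angle is θ = 2 arccos(1 − 2y/D) = 4.34 rad. Then A = (D²/8)(θ − sin θ) = 2.329 m² and P = Dθ/2 = 4.079 m. Hydraulic radius R = A/P = 2.329/4.079 = 0.5709 m. Q_A = (1/0.012)·2.329·0.5709^(2/3)·√0.019 = 18.41 m³/s.
Channel B: Flow area A = b·y = 4.62 × 4.9 = 22.64 m². Wetted perimeter P = b + 2y = 4.62 + 2×4.9 = 14.42 m. Hydraulic radius R = A/P = 22.64/14.42 = 1.57 m. Q_B = (1/0.012)·22.64·1.57^(2/3)·√0.019 = 351.2 m³/s.
The larger discharge is 351.2 m³/s and the smaller is 18.41 m³/s; the ratio is 19.1.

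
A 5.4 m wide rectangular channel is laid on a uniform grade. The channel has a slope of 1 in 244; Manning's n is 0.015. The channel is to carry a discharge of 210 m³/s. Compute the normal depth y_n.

y_n = 6.02 m

Manning's equation rearranged: A R^(2/3) = nQ / (1·√S) = 0.015 × 210 / (√0.004098) = 49.2.
Try y = 5.07 m: A R^(2/3) = 39.94 — short.
Try y = 6.02 m: A R^(2/3) = 49.24 — close enough.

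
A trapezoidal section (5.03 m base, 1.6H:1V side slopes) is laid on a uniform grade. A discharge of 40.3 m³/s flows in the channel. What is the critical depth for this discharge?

y_c = 1.57 m

At critical depth, Q² T / (g A³) = 1, i.e. A³/T = Q²/g = 40.3²/9.81 = 165.6.
At y = 1.07 m: A³/T = 44.41 — low.
At y = 1.72 m: A³/T = 227.6 — high.
At y = 1.57 m: A³/T = 165.1 — close enough.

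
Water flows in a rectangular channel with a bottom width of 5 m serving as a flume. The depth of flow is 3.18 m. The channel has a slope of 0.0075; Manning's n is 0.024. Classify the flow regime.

subcritical

Flow area A = b·y = 5 × 3.18 = 15.9 m². Wetted perimeter P = b + 2y = 5 + 2×3.18 = 11.36 m.
Hydraulic radius R = A/P = 15.9/11.36 = 1.4 m.
V = (1/n) R^(2/3) √S = (1/0.024) × 1.4^(2/3) × √0.0075 = 4.515 m/s. Hydraulic depth D_h = A/T = 15.9/5 = 3.18 m.
Froude number Fr = V/√(g·D_h) = 4.515/√(9.81×3.18) = 0.808, which is less than 1, so the flow is subcritical.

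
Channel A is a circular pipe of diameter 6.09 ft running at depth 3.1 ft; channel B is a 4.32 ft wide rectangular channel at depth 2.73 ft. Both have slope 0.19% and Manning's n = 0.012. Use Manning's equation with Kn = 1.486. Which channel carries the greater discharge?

Channel A: For a circular section of diameter D = 6.09 ft at depth y = 3.1 ft, the central angle is θ = 2 arccos(1 − 2y/D) = 3.178 rad. Then A = (D²/8)(θ − sin θ) = 14.9 ft² and P = Dθ/2 = 9.676 ft. Hydraulic radius R = A/P = 14.9/9.676 = 1.54 ft. Q_A = (1.486/0.012)·14.9·1.54^(2/3)·√0.0019 = 107.2 ft³/s.
Channel B: Flow area A = b·y = 4.32 × 2.73 = 11.79 ft². Wetted perimeter P = b + 2y = 4.32 + 2×2.73 = 9.78 ft. Hydraulic radius R = A/P = 11.79/9.78 = 1.206 ft. Q_B = (1.486/0.012)·11.79·1.206^(2/3)·√0.0019 = 72.12 ft³/s.
Q_A = 107.2 ft³/s vs Q_B = 72.12 ft³/s, so channel A carries more.

channel A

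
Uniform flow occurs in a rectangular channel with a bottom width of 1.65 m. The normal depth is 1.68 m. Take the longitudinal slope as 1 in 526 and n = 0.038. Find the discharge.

Q = 2.14 m³/s

Flow area A = b·y = 1.65 × 1.68 = 2.772 m². Wetted perimeter P = b + 2y = 1.65 + 2×1.68 = 5.01 m.
Hydraulic radius R = A/P = 2.772/5.01 = 0.5533 m.
Manning's equation: Q = (1/n) A R^(2/3) S^(1/2) = (1/0.038) × 2.772 × 0.5533^(2/3) × 0.001901^(1/2) = 2.14 m³/s.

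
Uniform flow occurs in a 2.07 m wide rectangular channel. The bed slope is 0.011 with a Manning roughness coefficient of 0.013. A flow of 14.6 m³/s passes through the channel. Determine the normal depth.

Manning's equation rearranged: A R^(2/3) = nQ / (1·√S) = 0.013 × 14.6 / (√0.011) = 1.81.
Try y = 0.877 m: A R^(2/3) = 1.105 — short.
Try y = 1.27 m: A R^(2/3) = 1.808 — ≈ 1.81.

y_n = 1.27 m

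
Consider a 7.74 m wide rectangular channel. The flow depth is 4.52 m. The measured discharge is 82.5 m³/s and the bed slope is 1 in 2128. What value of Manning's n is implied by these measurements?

Flow area A = b·y = 7.74 × 4.52 = 34.98 m². Wetted perimeter P = b + 2y = 7.74 + 2×4.52 = 16.78 m.
Hydraulic radius R = A/P = 34.98/16.78 = 2.085 m.
Rearranging Manning's equation: n = (1/Q) A R^(2/3) S^(1/2) = (1/82.5) × 34.98 × 2.085^(2/3) × √0.0004699 = 0.015.

n = 0.015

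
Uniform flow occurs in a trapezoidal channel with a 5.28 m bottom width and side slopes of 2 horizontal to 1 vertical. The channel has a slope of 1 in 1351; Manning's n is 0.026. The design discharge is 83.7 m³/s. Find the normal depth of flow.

y_n = 3.74 m

Manning's equation rearranged: A R^(2/3) = nQ / (1·√S) = 0.026 × 83.7 / (√0.0007402) = 79.99.
Try y = 4.44 m: A R^(2/3) = 115.8 — over.
Try y = 2.76 m: A R^(2/3) = 42.32 — short.
Try y = 3.74 m: A R^(2/3) = 79.96 — close enough.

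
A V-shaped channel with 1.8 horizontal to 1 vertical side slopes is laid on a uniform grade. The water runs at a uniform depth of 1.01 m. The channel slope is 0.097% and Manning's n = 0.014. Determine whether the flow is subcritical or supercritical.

For a triangular section with side slope z = 1.8: A = zy² = 1.8×1.01² = 1.836 m²; P = 2y√(1+z²) = 2×1.01×2.059 = 4.159 m.
Hydraulic radius R = A/P = 1.836/4.159 = 0.4414 m.
V = (1/n) R^(2/3) √S = (1/0.014) × 0.4414^(2/3) × √0.00097 = 1.29 m/s. Hydraulic depth D_h = A/T = 1.836/3.636 = 0.505 m.
Froude number Fr = V/√(g·D_h) = 1.29/√(9.81×0.505) = 0.579, which is less than 1, so the flow is subcritical.

subcritical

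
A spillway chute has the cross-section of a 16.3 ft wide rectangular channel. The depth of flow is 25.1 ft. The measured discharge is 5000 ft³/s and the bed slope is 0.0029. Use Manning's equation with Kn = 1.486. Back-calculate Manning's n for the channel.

Flow area A = b·y = 16.3 × 25.1 = 409.1 ft². Wetted perimeter P = b + 2y = 16.3 + 2×25.1 = 66.5 ft.
Hydraulic radius R = A/P = 409.1/66.5 = 6.152 ft.
Rearranging Manning's equation: n = (1.486/Q) A R^(2/3) S^(1/2) = (1.486/5000) × 409.1 × 6.152^(2/3) × √0.0029 = 0.022.

n = 0.022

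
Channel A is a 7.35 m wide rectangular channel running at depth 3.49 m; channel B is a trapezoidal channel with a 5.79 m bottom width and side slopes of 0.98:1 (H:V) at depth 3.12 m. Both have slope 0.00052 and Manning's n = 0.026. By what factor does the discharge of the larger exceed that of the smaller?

1.12

Channel A: Flow area A = b·y = 7.35 × 3.49 = 25.65 m². Wetted perimeter P = b + 2y = 7.35 + 2×3.49 = 14.33 m. Hydraulic radius R = A/P = 25.65/14.33 = 1.79 m. Q_A = (1/0.026)·25.65·1.79^(2/3)·√0.00052 = 33.17 m³/s.
Channel B: With bottom width b = 5.79 m and side slope z = 0.98: A = (b + zy)y = (5.79 + 0.98×3.12)×3.12 = 27.6 m²; P = b + 2y√(1+z²) = 5.79 + 2×3.12×1.4 = 14.53 m. Hydraulic radius R = A/P = 27.6/14.53 = 1.9 m. Q_B = (1/0.026)·27.6·1.9^(2/3)·√0.00052 = 37.14 m³/s.
The larger discharge is 37.14 m³/s and the smaller is 33.17 m³/s; the ratio is 1.12.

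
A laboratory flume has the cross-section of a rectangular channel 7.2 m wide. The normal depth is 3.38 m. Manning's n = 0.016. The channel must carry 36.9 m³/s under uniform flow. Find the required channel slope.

S = 0.000281

Flow area A = b·y = 7.2 × 3.38 = 24.34 m². Wetted perimeter P = b + 2y = 7.2 + 2×3.38 = 13.96 m.
Hydraulic radius R = A/P = 24.34/13.96 = 1.743 m.
From Manning's equation, S = [nQ / (1 A R^(2/3))]² = [0.016 × 36.9 / (1 × 24.34 × 1.743^(2/3))]² = 0.000281.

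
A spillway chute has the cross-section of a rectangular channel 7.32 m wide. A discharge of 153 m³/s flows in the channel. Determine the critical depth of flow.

y_c = 3.54 m

For a rectangular channel, critical depth y_c = (q²/g)^(1/3) where q = Q/b = 153/7.32 = 20.9 m²/s.
So y_c = (20.9²/9.81)^(1/3) = 3.54 m.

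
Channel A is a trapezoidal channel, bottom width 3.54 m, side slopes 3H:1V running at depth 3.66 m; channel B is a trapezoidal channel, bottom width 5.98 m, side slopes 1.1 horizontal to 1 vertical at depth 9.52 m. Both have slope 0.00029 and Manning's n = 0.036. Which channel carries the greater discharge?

Channel A: With bottom width b = 3.54 m and side slope z = 3: A = (b + zy)y = (3.54 + 3×3.66)×3.66 = 53.14 m²; P = b + 2y√(1+z²) = 3.54 + 2×3.66×3.162 = 26.69 m. Hydraulic radius R = A/P = 53.14/26.69 = 1.991 m. Q_A = (1/0.036)·53.14·1.991^(2/3)·√0.00029 = 39.79 m³/s.
Channel B: With bottom width b = 5.98 m and side slope z = 1.1: A = (b + zy)y = (5.98 + 1.1×9.52)×9.52 = 156.6 m²; P = b + 2y√(1+z²) = 5.98 + 2×9.52×1.487 = 34.28 m. Hydraulic radius R = A/P = 156.6/34.28 = 4.568 m. Q_B = (1/0.036)·156.6·4.568^(2/3)·√0.00029 = 204 m³/s.
Q_A = 39.79 m³/s vs Q_B = 204 m³/s, so channel B carries more.

channel B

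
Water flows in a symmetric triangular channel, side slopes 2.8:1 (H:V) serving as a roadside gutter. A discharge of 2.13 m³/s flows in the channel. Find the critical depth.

At critical depth, Q² T / (g A³) = 1, i.e. A³/T = Q²/g = 2.13²/9.81 = 0.4625.
Try y = 0.512 m: A³/T = 0.1379 — short.
Try y = 0.783 m: A³/T = 1.154 — over.
Try y = 0.652 m: A³/T = 0.4619 — ≈ 0.4625.

y_c = 0.652 m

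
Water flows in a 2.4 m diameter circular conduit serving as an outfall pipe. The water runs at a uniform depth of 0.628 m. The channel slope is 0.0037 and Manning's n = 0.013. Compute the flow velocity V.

For a circular section of diameter D = 2.4 m at depth y = 0.628 m, the central angle is θ = 2 arccos(1 − 2y/D) = 2.148 rad. Then A = (D²/8)(θ − sin θ) = 0.9431 m² and P = Dθ/2 = 2.577 m.
Hydraulic radius R = A/P = 0.9431/2.577 = 0.3659 m.
From Manning's equation, V = (1/n) R^(2/3) S^(1/2) = (1/0.013) × 0.3659^(2/3) × 0.0037^(1/2) = 2.39 m/s.

V = 2.39 m/s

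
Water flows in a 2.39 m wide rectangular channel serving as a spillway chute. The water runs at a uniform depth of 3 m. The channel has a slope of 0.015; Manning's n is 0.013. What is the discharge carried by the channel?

Q = 60.8 m³/s

Flow area A = b·y = 2.39 × 3 = 7.17 m². Wetted perimeter P = b + 2y = 2.39 + 2×3 = 8.39 m.
Hydraulic radius R = A/P = 7.17/8.39 = 0.8546 m.
Manning's equation: Q = (1/n) A R^(2/3) S^(1/2) = (1/0.013) × 7.17 × 0.8546^(2/3) × 0.015^(1/2) = 60.8 m³/s.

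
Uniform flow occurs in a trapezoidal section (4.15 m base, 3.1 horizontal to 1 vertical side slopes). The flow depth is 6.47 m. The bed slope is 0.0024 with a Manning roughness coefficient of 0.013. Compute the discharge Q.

With bottom width b = 4.15 m and side slope z = 3.1: A = (b + zy)y = (4.15 + 3.1×6.47)×6.47 = 156.6 m²; P = b + 2y√(1+z²) = 4.15 + 2×6.47×3.257 = 46.3 m.
Hydraulic radius R = A/P = 156.6/46.3 = 3.383 m.
Manning's equation: Q = (1/n) A R^(2/3) S^(1/2) = (1/0.013) × 156.6 × 3.383^(2/3) × 0.0024^(1/2) = 1330 m³/s.

Q = 1330 m³/s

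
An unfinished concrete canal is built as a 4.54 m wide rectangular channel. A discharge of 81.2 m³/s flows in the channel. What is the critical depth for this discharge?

For a rectangular channel, critical depth y_c = (q²/g)^(1/3) where q = Q/b = 81.2/4.54 = 17.89 m²/s.
So y_c = (17.89²/9.81)^(1/3) = 3.19 m.

y_c = 3.19 m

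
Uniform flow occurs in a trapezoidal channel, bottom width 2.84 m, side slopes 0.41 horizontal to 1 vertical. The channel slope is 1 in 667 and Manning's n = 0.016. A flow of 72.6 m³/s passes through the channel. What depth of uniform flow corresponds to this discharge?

Manning's equation rearranged: A R^(2/3) = nQ / (1·√S) = 0.016 × 72.6 / (√0.001499) = 30.
At y = 5.44 m: A R^(2/3) = 42.16 — too large.
At y = 3.25 m: A R^(2/3) = 16.76 — too small.
At y = 4.52 m: A R^(2/3) = 30.01 — matches.

y_n = 4.52 m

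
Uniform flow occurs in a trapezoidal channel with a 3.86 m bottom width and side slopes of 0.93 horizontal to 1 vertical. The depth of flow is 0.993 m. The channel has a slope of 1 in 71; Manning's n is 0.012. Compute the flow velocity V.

V = 7.96 m/s

With bottom width b = 3.86 m and side slope z = 0.93: A = (b + zy)y = (3.86 + 0.93×0.993)×0.993 = 4.75 m²; P = b + 2y√(1+z²) = 3.86 + 2×0.993×1.366 = 6.572 m.
Hydraulic radius R = A/P = 4.75/6.572 = 0.7228 m.
From Manning's equation, V = (1/n) R^(2/3) S^(1/2) = (1/0.012) × 0.7228^(2/3) × 0.01408^(1/2) = 7.96 m/s.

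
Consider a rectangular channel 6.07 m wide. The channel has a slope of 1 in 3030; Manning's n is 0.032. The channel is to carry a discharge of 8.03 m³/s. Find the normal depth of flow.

y_n = 2.04 m

Manning's equation rearranged: A R^(2/3) = nQ / (1·√S) = 0.032 × 8.03 / (√0.00033) = 14.14.
Trying y = 1.73 m: A R^(2/3) = 11.2 — too small.
Trying y = 2.43 m: A R^(2/3) = 18.01 — too large.
Trying y = 2.04 m: A R^(2/3) = 14.14 — close enough.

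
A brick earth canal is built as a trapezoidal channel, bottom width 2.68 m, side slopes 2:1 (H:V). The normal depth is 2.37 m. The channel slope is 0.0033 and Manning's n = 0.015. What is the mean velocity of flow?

With bottom width b = 2.68 m and side slope z = 2: A = (b + zy)y = (2.68 + 2×2.37)×2.37 = 17.59 m²; P = b + 2y√(1+z²) = 2.68 + 2×2.37×2.236 = 13.28 m.
Hydraulic radius R = A/P = 17.59/13.28 = 1.324 m.
From Manning's equation, V = (1/n) R^(2/3) S^(1/2) = (1/0.015) × 1.324^(2/3) × 0.0033^(1/2) = 4.62 m/s.

V = 4.62 m/s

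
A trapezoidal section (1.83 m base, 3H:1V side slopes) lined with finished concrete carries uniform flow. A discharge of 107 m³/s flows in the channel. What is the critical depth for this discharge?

At critical depth, Q² T / (g A³) = 1, i.e. A³/T = Q²/g = 107²/9.81 = 1167.
Trying y = 2.99 m: A³/T = 1703 — too large.
Trying y = 2.4 m: A³/T = 627.2 — too small.
Trying y = 2.75 m: A³/T = 1162 — ≈ 1167.

y_c = 2.75 m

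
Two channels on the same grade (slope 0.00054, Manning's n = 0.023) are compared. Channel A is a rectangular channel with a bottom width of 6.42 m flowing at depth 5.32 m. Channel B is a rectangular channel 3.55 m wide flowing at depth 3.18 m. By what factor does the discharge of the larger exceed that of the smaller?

Channel A: Flow area A = b·y = 6.42 × 5.32 = 34.15 m². Wetted perimeter P = b + 2y = 6.42 + 2×5.32 = 17.06 m. Hydraulic radius R = A/P = 34.15/17.06 = 2.002 m. Q_A = (1/0.023)·34.15·2.002^(2/3)·√0.00054 = 54.81 m³/s.
Channel B: Flow area A = b·y = 3.55 × 3.18 = 11.29 m². Wetted perimeter P = b + 2y = 3.55 + 2×3.18 = 9.91 m. Hydraulic radius R = A/P = 11.29/9.91 = 1.139 m. Q_B = (1/0.023)·11.29·1.139^(2/3)·√0.00054 = 12.44 m³/s.
The larger discharge is 54.81 m³/s and the smaller is 12.44 m³/s; the ratio is 4.41.

4.41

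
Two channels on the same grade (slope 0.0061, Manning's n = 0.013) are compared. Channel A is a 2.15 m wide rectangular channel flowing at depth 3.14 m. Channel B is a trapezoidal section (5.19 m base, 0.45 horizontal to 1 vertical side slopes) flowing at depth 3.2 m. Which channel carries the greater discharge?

Channel A: Flow area A = b·y = 2.15 × 3.14 = 6.751 m². Wetted perimeter P = b + 2y = 2.15 + 2×3.14 = 8.43 m. Hydraulic radius R = A/P = 6.751/8.43 = 0.8008 m. Q_A = (1/0.013)·6.751·0.8008^(2/3)·√0.0061 = 34.98 m³/s.
Channel B: With bottom width b = 5.19 m and side slope z = 0.45: A = (b + zy)y = (5.19 + 0.45×3.2)×3.2 = 21.22 m²; P = b + 2y√(1+z²) = 5.19 + 2×3.2×1.097 = 12.21 m. Hydraulic radius R = A/P = 21.22/12.21 = 1.738 m. Q_B = (1/0.013)·21.22·1.738^(2/3)·√0.0061 = 184.2 m³/s.
Q_A = 34.98 m³/s vs Q_B = 184.2 m³/s, so channel B carries more.

channel B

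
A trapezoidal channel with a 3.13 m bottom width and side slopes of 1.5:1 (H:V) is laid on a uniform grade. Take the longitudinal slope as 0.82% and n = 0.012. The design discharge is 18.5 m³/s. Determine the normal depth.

y_n = 0.81 m

Manning's equation rearranged: A R^(2/3) = nQ / (1·√S) = 0.012 × 18.5 / (√0.0082) = 2.452.
Try y = 0.979 m: A R^(2/3) = 3.468 — high.
Try y = 0.564 m: A R^(2/3) = 1.286 — low.
Try y = 0.81 m: A R^(2/3) = 2.452 — matches.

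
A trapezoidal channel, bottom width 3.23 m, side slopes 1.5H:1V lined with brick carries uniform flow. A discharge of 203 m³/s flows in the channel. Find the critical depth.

At critical depth, Q² T / (g A³) = 1, i.e. A³/T = Q²/g = 203²/9.81 = 4201.
At y = 4.98 m: A³/T = 8327 — too large.
At y = 3.71 m: A³/T = 2419 — too small.
At y = 4.24 m: A³/T = 4215 — close enough.

y_c = 4.24 m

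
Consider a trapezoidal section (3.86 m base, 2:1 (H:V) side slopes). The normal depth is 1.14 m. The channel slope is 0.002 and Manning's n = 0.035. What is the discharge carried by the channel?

Q = 7.59 m³/s

With bottom width b = 3.86 m and side slope z = 2: A = (b + zy)y = (3.86 + 2×1.14)×1.14 = 7 m²; P = b + 2y√(1+z²) = 3.86 + 2×1.14×2.236 = 8.958 m.
Hydraulic radius R = A/P = 7/8.958 = 0.7814 m.
Manning's equation: Q = (1/n) A R^(2/3) S^(1/2) = (1/0.035) × 7 × 0.7814^(2/3) × 0.002^(1/2) = 7.59 m³/s.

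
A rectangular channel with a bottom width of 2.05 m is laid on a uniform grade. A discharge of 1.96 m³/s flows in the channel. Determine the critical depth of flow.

For a rectangular channel, critical depth y_c = (q²/g)^(1/3) where q = Q/b = 1.96/2.05 = 0.9561 m²/s.
So y_c = (0.9561²/9.81)^(1/3) = 0.453 m.

y_c = 0.453 m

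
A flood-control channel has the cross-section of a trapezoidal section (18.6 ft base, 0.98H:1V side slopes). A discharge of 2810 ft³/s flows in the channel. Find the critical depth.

y_c = 7.73 ft

At critical depth, Q² T / (g A³) = 1, i.e. A³/T = Q²/g = 2810²/32.2 = 245200.
At y = 8.57 ft: A³/T = 349900 — too large.
At y = 5.72 ft: A³/T = 89030 — too small.
At y = 7.73 ft: A³/T = 245400 — matches.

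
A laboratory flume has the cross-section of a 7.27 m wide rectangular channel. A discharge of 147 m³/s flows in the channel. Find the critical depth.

y_c = 3.47 m

For a rectangular channel, critical depth y_c = (q²/g)^(1/3) where q = Q/b = 147/7.27 = 20.22 m²/s.
So y_c = (20.22²/9.81)^(1/3) = 3.47 m.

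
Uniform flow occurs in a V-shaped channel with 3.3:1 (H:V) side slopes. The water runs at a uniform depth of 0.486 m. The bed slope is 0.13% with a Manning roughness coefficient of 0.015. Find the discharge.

Q = 0.709 m³/s

For a triangular section with side slope z = 3.3: A = zy² = 3.3×0.486² = 0.7794 m²; P = 2y√(1+z²) = 2×0.486×3.448 = 3.352 m.
Hydraulic radius R = A/P = 0.7794/3.352 = 0.2326 m.
Manning's equation: Q = (1/n) A R^(2/3) S^(1/2) = (1/0.015) × 0.7794 × 0.2326^(2/3) × 0.0013^(1/2) = 0.709 m³/s.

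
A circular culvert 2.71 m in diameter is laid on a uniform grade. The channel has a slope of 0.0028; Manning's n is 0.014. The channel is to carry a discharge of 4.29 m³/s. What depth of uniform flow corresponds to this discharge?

y_n = 0.933 m

Manning's equation rearranged: A R^(2/3) = nQ / (1·√S) = 0.014 × 4.29 / (√0.0028) = 1.135.
Trying y = 0.665 m: A R^(2/3) = 0.5874 — low.
Trying y = 1.1 m: A R^(2/3) = 1.54 — high.
Trying y = 0.933 m: A R^(2/3) = 1.134 — matches.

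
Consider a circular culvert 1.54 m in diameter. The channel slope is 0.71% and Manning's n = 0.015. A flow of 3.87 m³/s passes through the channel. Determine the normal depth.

Manning's equation rearranged: A R^(2/3) = nQ / (1·√S) = 0.015 × 3.87 / (√0.0071) = 0.6889.
Try y = 1.03 m: A R^(2/3) = 0.7762 — high.
Try y = 0.725 m: A R^(2/3) = 0.4444 — low.
Try y = 0.948 m: A R^(2/3) = 0.6885 — close enough.

y_n = 0.948 m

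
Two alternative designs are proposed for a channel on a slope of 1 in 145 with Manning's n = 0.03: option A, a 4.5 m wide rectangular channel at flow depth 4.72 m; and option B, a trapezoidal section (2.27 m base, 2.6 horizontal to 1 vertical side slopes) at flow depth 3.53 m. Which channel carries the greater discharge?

channel B

Channel A: Flow area A = b·y = 4.5 × 4.72 = 21.24 m². Wetted perimeter P = b + 2y = 4.5 + 2×4.72 = 13.94 m. Hydraulic radius R = A/P = 21.24/13.94 = 1.524 m. Q_A = (1/0.03)·21.24·1.524^(2/3)·√0.006897 = 77.85 m³/s.
Channel B: With bottom width b = 2.27 m and side slope z = 2.6: A = (b + zy)y = (2.27 + 2.6×3.53)×3.53 = 40.41 m²; P = b + 2y√(1+z²) = 2.27 + 2×3.53×2.786 = 21.94 m. Hydraulic radius R = A/P = 40.41/21.94 = 1.842 m. Q_B = (1/0.03)·40.41·1.842^(2/3)·√0.006897 = 168.1 m³/s.
Q_A = 77.85 m³/s vs Q_B = 168.1 m³/s, so channel B carries more.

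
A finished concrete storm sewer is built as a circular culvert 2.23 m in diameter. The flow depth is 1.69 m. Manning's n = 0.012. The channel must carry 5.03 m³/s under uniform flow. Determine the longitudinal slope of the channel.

For a circular section of diameter D = 2.23 m at depth y = 1.69 m, the central angle is θ = 2 arccos(1 − 2y/D) = 4.225 rad. Then A = (D²/8)(θ − sin θ) = 3.176 m² and P = Dθ/2 = 4.711 m.
Hydraulic radius R = A/P = 3.176/4.711 = 0.6741 m.
From Manning's equation, S = [nQ / (1 A R^(2/3))]² = [0.012 × 5.03 / (1 × 3.176 × 0.6741^(2/3))]² = 0.000611.

S = 0.000611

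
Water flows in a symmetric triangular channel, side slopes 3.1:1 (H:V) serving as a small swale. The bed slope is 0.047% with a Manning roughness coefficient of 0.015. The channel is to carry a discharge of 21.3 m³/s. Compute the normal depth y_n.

y_n = 2.16 m

Manning's equation rearranged: A R^(2/3) = nQ / (1·√S) = 0.015 × 21.3 / (√0.00047) = 14.74.
Trying y = 2.42 m: A R^(2/3) = 19.95 — too large.
Trying y = 1.7 m: A R^(2/3) = 7.778 — too small.
Trying y = 2.16 m: A R^(2/3) = 14.73 — matches.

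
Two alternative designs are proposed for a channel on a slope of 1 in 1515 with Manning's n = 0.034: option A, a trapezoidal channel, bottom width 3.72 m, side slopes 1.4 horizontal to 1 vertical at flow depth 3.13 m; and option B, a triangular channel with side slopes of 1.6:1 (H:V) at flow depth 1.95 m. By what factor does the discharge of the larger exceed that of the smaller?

Channel A: With bottom width b = 3.72 m and side slope z = 1.4: A = (b + zy)y = (3.72 + 1.4×3.13)×3.13 = 25.36 m²; P = b + 2y√(1+z²) = 3.72 + 2×3.13×1.72 = 14.49 m. Hydraulic radius R = A/P = 25.36/14.49 = 1.75 m. Q_A = (1/0.034)·25.36·1.75^(2/3)·√0.0006601 = 27.83 m³/s.
Channel B: For a triangular section with side slope z = 1.6: A = zy² = 1.6×1.95² = 6.084 m²; P = 2y√(1+z²) = 2×1.95×1.887 = 7.359 m. Hydraulic radius R = A/P = 6.084/7.359 = 0.8268 m. Q_B = (1/0.034)·6.084·0.8268^(2/3)·√0.0006601 = 4.05 m³/s.
The larger discharge is 27.83 m³/s and the smaller is 4.05 m³/s; the ratio is 6.87.

6.87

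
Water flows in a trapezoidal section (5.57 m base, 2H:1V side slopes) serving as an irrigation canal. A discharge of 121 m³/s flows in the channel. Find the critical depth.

y_c = 2.66 m

At critical depth, Q² T / (g A³) = 1, i.e. A³/T = Q²/g = 121²/9.81 = 1492.
Trying y = 2.1 m: A³/T = 618.2 — low.
Trying y = 2.66 m: A³/T = 1499 — close enough.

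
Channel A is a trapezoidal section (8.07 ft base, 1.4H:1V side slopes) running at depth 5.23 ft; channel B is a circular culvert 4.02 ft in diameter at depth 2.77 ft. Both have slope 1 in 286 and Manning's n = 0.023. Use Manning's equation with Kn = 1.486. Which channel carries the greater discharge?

Channel A: With bottom width b = 8.07 ft and side slope z = 1.4: A = (b + zy)y = (8.07 + 1.4×5.23)×5.23 = 80.5 ft²; P = b + 2y√(1+z²) = 8.07 + 2×5.23×1.72 = 26.07 ft. Hydraulic radius R = A/P = 80.5/26.07 = 3.088 ft. Q_A = (1.486/0.023)·80.5·3.088^(2/3)·√0.003497 = 652.2 ft³/s.
Channel B: For a circular section of diameter D = 4.02 ft at depth y = 2.77 ft, the central angle is θ = 2 arccos(1 − 2y/D) = 3.917 rad. Then A = (D²/8)(θ − sin θ) = 9.327 ft² and P = Dθ/2 = 7.873 ft. Hydraulic radius R = A/P = 9.327/7.873 = 1.185 ft. Q_B = (1.486/0.023)·9.327·1.185^(2/3)·√0.003497 = 39.89 ft³/s.
Q_A = 652.2 ft³/s vs Q_B = 39.89 ft³/s, so channel A carries more.

channel A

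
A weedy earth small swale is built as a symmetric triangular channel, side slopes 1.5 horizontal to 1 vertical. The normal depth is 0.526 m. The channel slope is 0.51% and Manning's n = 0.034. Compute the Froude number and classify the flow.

subcritical

For a triangular section with side slope z = 1.5: A = zy² = 1.5×0.526² = 0.415 m²; P = 2y√(1+z²) = 2×0.526×1.803 = 1.897 m.
Hydraulic radius R = A/P = 0.415/1.897 = 0.2188 m.
V = (1/n) R^(2/3) √S = (1/0.034) × 0.2188^(2/3) × √0.0051 = 0.7627 m/s. Hydraulic depth D_h = A/T = 0.415/1.578 = 0.263 m.
Froude number Fr = V/√(g·D_h) = 0.7627/√(9.81×0.263) = 0.475, which is less than 1, so the flow is subcritical.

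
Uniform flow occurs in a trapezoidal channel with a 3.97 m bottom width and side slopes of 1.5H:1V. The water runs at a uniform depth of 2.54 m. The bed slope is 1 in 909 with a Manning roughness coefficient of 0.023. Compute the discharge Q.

With bottom width b = 3.97 m and side slope z = 1.5: A = (b + zy)y = (3.97 + 1.5×2.54)×2.54 = 19.76 m²; P = b + 2y√(1+z²) = 3.97 + 2×2.54×1.803 = 13.13 m.
Hydraulic radius R = A/P = 19.76/13.13 = 1.505 m.
Manning's equation: Q = (1/n) A R^(2/3) S^(1/2) = (1/0.023) × 19.76 × 1.505^(2/3) × 0.0011^(1/2) = 37.4 m³/s.

Q = 37.4 m³/s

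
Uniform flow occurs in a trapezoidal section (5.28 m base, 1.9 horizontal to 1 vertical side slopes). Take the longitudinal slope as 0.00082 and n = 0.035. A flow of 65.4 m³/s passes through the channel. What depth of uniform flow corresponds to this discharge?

Manning's equation rearranged: A R^(2/3) = nQ / (1·√S) = 0.035 × 65.4 / (√0.00082) = 79.94.
Try y = 4.1 m: A R^(2/3) = 94.49 — too large.
Try y = 2.72 m: A R^(2/3) = 40.09 — too small.
Try y = 3.79 m: A R^(2/3) = 79.88 — matches.

y_n = 3.79 m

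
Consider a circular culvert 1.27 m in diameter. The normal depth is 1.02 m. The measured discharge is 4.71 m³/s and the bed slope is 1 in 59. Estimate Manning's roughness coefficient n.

For a circular section of diameter D = 1.27 m at depth y = 1.02 m, the central angle is θ = 2 arccos(1 − 2y/D) = 4.444 rad. Then A = (D²/8)(θ − sin θ) = 1.09 m² and P = Dθ/2 = 2.822 m.
Hydraulic radius R = A/P = 1.09/2.822 = 0.3864 m.
Rearranging Manning's equation: n = (1/Q) A R^(2/3) S^(1/2) = (1/4.71) × 1.09 × 0.3864^(2/3) × √0.01695 = 0.016.

n = 0.016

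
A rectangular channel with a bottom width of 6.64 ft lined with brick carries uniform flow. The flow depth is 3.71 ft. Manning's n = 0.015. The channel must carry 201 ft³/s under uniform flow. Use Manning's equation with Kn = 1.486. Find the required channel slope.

S = 0.00321

Flow area A = b·y = 6.64 × 3.71 = 24.63 ft². Wetted perimeter P = b + 2y = 6.64 + 2×3.71 = 14.06 ft.
Hydraulic radius R = A/P = 24.63/14.06 = 1.752 ft.
From Manning's equation, S = [nQ / (1.486 A R^(2/3))]² = [0.015 × 201 / (1.486 × 24.63 × 1.752^(2/3))]² = 0.00321.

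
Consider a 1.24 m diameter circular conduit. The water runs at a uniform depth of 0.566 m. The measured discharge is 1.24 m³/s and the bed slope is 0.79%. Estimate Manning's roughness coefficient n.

n = 0.0169

For a circular section of diameter D = 1.24 m at depth y = 0.566 m, the central angle is θ = 2 arccos(1 − 2y/D) = 2.967 rad. Then A = (D²/8)(θ − sin θ) = 0.5369 m² and P = Dθ/2 = 1.84 m.
Hydraulic radius R = A/P = 0.5369/1.84 = 0.2919 m.
Rearranging Manning's equation: n = (1/Q) A R^(2/3) S^(1/2) = (1/1.24) × 0.5369 × 0.2919^(2/3) × √0.0079 = 0.0169.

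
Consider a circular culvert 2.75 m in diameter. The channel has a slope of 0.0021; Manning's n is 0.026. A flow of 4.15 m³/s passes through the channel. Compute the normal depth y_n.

y_n = 1.39 m

Manning's equation rearranged: A R^(2/3) = nQ / (1·√S) = 0.026 × 4.15 / (√0.0021) = 2.355.
Try y = 0.951 m: A R^(2/3) = 1.189 — low.
Try y = 1.63 m: A R^(2/3) = 3.051 — high.
Try y = 1.39 m: A R^(2/3) = 2.356 — matches.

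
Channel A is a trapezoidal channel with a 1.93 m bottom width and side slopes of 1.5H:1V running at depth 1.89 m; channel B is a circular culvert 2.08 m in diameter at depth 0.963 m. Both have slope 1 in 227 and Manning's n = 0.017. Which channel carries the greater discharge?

channel A

Channel A: With bottom width b = 1.93 m and side slope z = 1.5: A = (b + zy)y = (1.93 + 1.5×1.89)×1.89 = 9.006 m²; P = b + 2y√(1+z²) = 1.93 + 2×1.89×1.803 = 8.744 m. Hydraulic radius R = A/P = 9.006/8.744 = 1.03 m. Q_A = (1/0.017)·9.006·1.03^(2/3)·√0.004405 = 35.86 m³/s.
Channel B: For a circular section of diameter D = 2.08 m at depth y = 0.963 m, the central angle is θ = 2 arccos(1 − 2y/D) = 2.993 rad. Then A = (D²/8)(θ − sin θ) = 1.539 m² and P = Dθ/2 = 3.113 m. Hydraulic radius R = A/P = 1.539/3.113 = 0.4943 m. Q_B = (1/0.017)·1.539·0.4943^(2/3)·√0.004405 = 3.757 m³/s.
Q_A = 35.86 m³/s vs Q_B = 3.757 m³/s, so channel A carries more.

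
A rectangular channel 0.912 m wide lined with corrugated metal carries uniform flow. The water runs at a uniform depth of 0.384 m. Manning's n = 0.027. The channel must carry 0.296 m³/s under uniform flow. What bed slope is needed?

Flow area A = b·y = 0.912 × 0.384 = 0.3502 m². Wetted perimeter P = b + 2y = 0.912 + 2×0.384 = 1.68 m.
Hydraulic radius R = A/P = 0.3502/1.68 = 0.2085 m.
From Manning's equation, S = [nQ / (1 A R^(2/3))]² = [0.027 × 0.296 / (1 × 0.3502 × 0.2085^(2/3))]² = 0.00421.

S = 0.00421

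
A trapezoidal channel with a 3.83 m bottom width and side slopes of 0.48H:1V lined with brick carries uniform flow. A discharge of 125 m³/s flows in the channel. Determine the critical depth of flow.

y_c = 4 m

At critical depth, Q² T / (g A³) = 1, i.e. A³/T = Q²/g = 125²/9.81 = 1593.
At y = 3.53 m: A³/T = 1027 — short.
At y = 5.1 m: A³/T = 3761 — over.
At y = 4 m: A³/T = 1586 — ≈ 1593.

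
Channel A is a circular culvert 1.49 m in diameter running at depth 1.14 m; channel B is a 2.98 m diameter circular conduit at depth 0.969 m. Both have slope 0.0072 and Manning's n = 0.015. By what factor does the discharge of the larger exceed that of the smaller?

Channel A: For a circular section of diameter D = 1.49 m at depth y = 1.14 m, the central angle is θ = 2 arccos(1 − 2y/D) = 4.259 rad. Then A = (D²/8)(θ − sin θ) = 1.432 m² and P = Dθ/2 = 3.173 m. Hydraulic radius R = A/P = 1.432/3.173 = 0.4511 m. Q_A = (1/0.015)·1.432·0.4511^(2/3)·√0.0072 = 4.763 m³/s.
Channel B: For a circular section of diameter D = 2.98 m at depth y = 0.969 m, the central angle is θ = 2 arccos(1 − 2y/D) = 2.427 rad. Then A = (D²/8)(θ − sin θ) = 1.967 m² and P = Dθ/2 = 3.616 m. Hydraulic radius R = A/P = 1.967/3.616 = 0.5439 m. Q_B = (1/0.015)·1.967·0.5439^(2/3)·√0.0072 = 7.414 m³/s.
The larger discharge is 7.414 m³/s and the smaller is 4.763 m³/s; the ratio is 1.56.

1.56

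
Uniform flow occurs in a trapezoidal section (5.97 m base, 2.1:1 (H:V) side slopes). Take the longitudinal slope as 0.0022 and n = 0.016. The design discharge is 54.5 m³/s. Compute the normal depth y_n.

Manning's equation rearranged: A R^(2/3) = nQ / (1·√S) = 0.016 × 54.5 / (√0.0022) = 18.59.
At y = 2.11 m: A R^(2/3) = 27.34 — too large.
At y = 1.73 m: A R^(2/3) = 18.61 — close enough.

y_n = 1.73 m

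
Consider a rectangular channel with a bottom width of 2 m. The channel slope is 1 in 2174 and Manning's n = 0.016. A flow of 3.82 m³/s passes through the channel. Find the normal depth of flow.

Manning's equation rearranged: A R^(2/3) = nQ / (1·√S) = 0.016 × 3.82 / (√0.00046) = 2.85.
Trying y = 2.28 m: A R^(2/3) = 3.578 — over.
Trying y = 1.64 m: A R^(2/3) = 2.388 — short.
Trying y = 1.89 m: A R^(2/3) = 2.848 — ≈ 2.85.

y_n = 1.89 m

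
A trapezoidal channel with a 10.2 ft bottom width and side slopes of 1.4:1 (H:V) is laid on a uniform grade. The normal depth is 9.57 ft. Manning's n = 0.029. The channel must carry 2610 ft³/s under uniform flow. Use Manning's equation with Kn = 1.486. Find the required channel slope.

S = 0.00559

With bottom width b = 10.2 ft and side slope z = 1.4: A = (b + zy)y = (10.2 + 1.4×9.57)×9.57 = 225.8 ft²; P = b + 2y√(1+z²) = 10.2 + 2×9.57×1.72 = 43.13 ft.
Hydraulic radius R = A/P = 225.8/43.13 = 5.236 ft.
From Manning's equation, S = [nQ / (1.486 A R^(2/3))]² = [0.029 × 2610 / (1.486 × 225.8 × 5.236^(2/3))]² = 0.00559.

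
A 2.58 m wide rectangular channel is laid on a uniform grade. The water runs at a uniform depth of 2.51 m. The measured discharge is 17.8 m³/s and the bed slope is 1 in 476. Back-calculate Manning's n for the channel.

n = 0.015

Flow area A = b·y = 2.58 × 2.51 = 6.476 m². Wetted perimeter P = b + 2y = 2.58 + 2×2.51 = 7.6 m.
Hydraulic radius R = A/P = 6.476/7.6 = 0.8521 m.
Rearranging Manning's equation: n = (1/Q) A R^(2/3) S^(1/2) = (1/17.8) × 6.476 × 0.8521^(2/3) × √0.002101 = 0.015.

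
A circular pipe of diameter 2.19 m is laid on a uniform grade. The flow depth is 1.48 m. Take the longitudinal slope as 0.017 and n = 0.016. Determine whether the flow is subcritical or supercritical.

supercritical

For a circular section of diameter D = 2.19 m at depth y = 1.48 m, the central angle is θ = 2 arccos(1 − 2y/D) = 3.86 rad. Then A = (D²/8)(θ − sin θ) = 2.709 m² and P = Dθ/2 = 4.227 m.
Hydraulic radius R = A/P = 2.709/4.227 = 0.6409 m.
V = (1/n) R^(2/3) √S = (1/0.016) × 0.6409^(2/3) × √0.017 = 6.057 m/s. Hydraulic depth D_h = A/T = 2.709/2.05 = 1.321 m.
Froude number Fr = V/√(g·D_h) = 6.057/√(9.81×1.321) = 1.68, which is greater than 1, so the flow is supercritical.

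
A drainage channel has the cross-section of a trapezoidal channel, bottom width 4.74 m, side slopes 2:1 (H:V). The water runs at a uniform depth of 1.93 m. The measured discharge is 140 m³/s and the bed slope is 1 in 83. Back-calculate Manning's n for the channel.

With bottom width b = 4.74 m and side slope z = 2: A = (b + zy)y = (4.74 + 2×1.93)×1.93 = 16.6 m²; P = b + 2y√(1+z²) = 4.74 + 2×1.93×2.236 = 13.37 m.
Hydraulic radius R = A/P = 16.6/13.37 = 1.241 m.
Rearranging Manning's equation: n = (1/Q) A R^(2/3) S^(1/2) = (1/140) × 16.6 × 1.241^(2/3) × √0.01205 = 0.015.

n = 0.015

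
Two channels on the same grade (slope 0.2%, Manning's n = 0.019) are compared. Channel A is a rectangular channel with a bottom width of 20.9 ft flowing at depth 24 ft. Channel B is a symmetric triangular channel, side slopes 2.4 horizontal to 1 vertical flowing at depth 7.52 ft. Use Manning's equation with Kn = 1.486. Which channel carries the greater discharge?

channel A

Channel A: Flow area A = b·y = 20.9 × 24 = 501.6 ft². Wetted perimeter P = b + 2y = 20.9 + 2×24 = 68.9 ft. Hydraulic radius R = A/P = 501.6/68.9 = 7.28 ft. Q_A = (1.486/0.019)·501.6·7.28^(2/3)·√0.002 = 6590 ft³/s.
Channel B: For a triangular section with side slope z = 2.4: A = zy² = 2.4×7.52² = 135.7 ft²; P = 2y√(1+z²) = 2×7.52×2.6 = 39.1 ft. Hydraulic radius R = A/P = 135.7/39.1 = 3.471 ft. Q_B = (1.486/0.019)·135.7·3.471^(2/3)·√0.002 = 1088 ft³/s.
Q_A = 6590 ft³/s vs Q_B = 1088 ft³/s, so channel A carries more.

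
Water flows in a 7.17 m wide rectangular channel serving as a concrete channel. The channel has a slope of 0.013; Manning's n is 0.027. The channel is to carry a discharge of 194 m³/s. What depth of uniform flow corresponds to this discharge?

Manning's equation rearranged: A R^(2/3) = nQ / (1·√S) = 0.027 × 194 / (√0.013) = 45.94.
Trying y = 4.94 m: A R^(2/3) = 57.67 — over.
Trying y = 4.14 m: A R^(2/3) = 45.88 — matches.

y_n = 4.14 m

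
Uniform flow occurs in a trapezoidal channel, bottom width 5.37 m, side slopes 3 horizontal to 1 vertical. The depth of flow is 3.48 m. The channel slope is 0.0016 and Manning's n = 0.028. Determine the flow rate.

Q = 125 m³/s

With bottom width b = 5.37 m and side slope z = 3: A = (b + zy)y = (5.37 + 3×3.48)×3.48 = 55.02 m²; P = b + 2y√(1+z²) = 5.37 + 2×3.48×3.162 = 27.38 m.
Hydraulic radius R = A/P = 55.02/27.38 = 2.009 m.
Manning's equation: Q = (1/n) A R^(2/3) S^(1/2) = (1/0.028) × 55.02 × 2.009^(2/3) × 0.0016^(1/2) = 125 m³/s.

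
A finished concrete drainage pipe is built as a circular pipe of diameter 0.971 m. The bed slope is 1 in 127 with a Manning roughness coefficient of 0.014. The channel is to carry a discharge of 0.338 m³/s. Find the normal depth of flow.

y_n = 0.283 m

Manning's equation rearranged: A R^(2/3) = nQ / (1·√S) = 0.014 × 0.338 / (√0.007874) = 0.05333.
At y = 0.311 m: A R^(2/3) = 0.06401 — high.
At y = 0.196 m: A R^(2/3) = 0.02571 — low.
At y = 0.283 m: A R^(2/3) = 0.05335 — close enough.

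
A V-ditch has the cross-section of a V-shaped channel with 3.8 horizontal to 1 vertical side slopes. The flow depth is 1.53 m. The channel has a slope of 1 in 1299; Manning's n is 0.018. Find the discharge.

Q = 11.2 m³/s

For a triangular section with side slope z = 3.8: A = zy² = 3.8×1.53² = 8.895 m²; P = 2y√(1+z²) = 2×1.53×3.929 = 12.02 m.
Hydraulic radius R = A/P = 8.895/12.02 = 0.7398 m.
Manning's equation: Q = (1/n) A R^(2/3) S^(1/2) = (1/0.018) × 8.895 × 0.7398^(2/3) × 0.0007698^(1/2) = 11.2 m³/s.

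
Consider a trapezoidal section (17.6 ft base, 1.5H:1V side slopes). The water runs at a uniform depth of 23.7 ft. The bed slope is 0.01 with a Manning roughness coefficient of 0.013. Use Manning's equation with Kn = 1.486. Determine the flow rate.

Q = 76400 ft³/s

With bottom width b = 17.6 ft and side slope z = 1.5: A = (b + zy)y = (17.6 + 1.5×23.7)×23.7 = 1260 ft²; P = b + 2y√(1+z²) = 17.6 + 2×23.7×1.803 = 103.1 ft.
Hydraulic radius R = A/P = 1260/103.1 = 12.22 ft.
Manning's equation: Q = (1.486/n) A R^(2/3) S^(1/2) = (1.486/0.013) × 1260 × 12.22^(2/3) × 0.01^(1/2) = 76400 ft³/s.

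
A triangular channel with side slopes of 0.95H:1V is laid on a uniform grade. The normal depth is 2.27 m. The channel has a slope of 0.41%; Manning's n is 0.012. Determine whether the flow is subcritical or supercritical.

For a triangular section with side slope z = 0.95: A = zy² = 0.95×2.27² = 4.895 m²; P = 2y√(1+z²) = 2×2.27×1.379 = 6.262 m.
Hydraulic radius R = A/P = 4.895/6.262 = 0.7817 m.
V = (1/n) R^(2/3) √S = (1/0.012) × 0.7817^(2/3) × √0.0041 = 4.528 m/s. Hydraulic depth D_h = A/T = 4.895/4.313 = 1.135 m.
Froude number Fr = V/√(g·D_h) = 4.528/√(9.81×1.135) = 1.36, which is greater than 1, so the flow is supercritical.

supercritical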